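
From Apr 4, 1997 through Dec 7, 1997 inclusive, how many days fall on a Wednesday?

Apr 4, 1997 is a Friday.
From Apr 4, 1997 to Dec 7, 1997 is 248 days inclusive.
248 = 7 × 35 + 3, so there are 35 full weeks plus 3 extra days.
Each full week contributes one Wednesday: 35 so far.
The 3 extra days are Fri, Sat, Sun — none qualify.
Total: 35 + 0 = 35.

35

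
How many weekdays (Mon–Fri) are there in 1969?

261

1969-01-01 is a Wednesday.
The range spans 365 days (inclusive of both endpoints).
365 = 7 × 52 + 1, so there are 52 full weeks plus 1 extra day.
Each full week contributes 5 weekdays (Mon–Fri): 52 × 5 = 260.
The 1 extra day is Wed — 1 of them qualifies.
Total: 260 + 1 = 261.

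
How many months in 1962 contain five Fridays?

A month has five Fridays exactly when Friday falls within its first (length − 28) days.
Jan: 31 days, starts Mon → 5 of Mon, Tue, Wed
Feb: 28 days, starts Thu → 5 of (none)
Mar: 31 days, starts Thu → 5 of Thu, Fri, Sat ✓
Apr: 30 days, starts Sun → 5 of Sun, Mon
May: 31 days, starts Tue → 5 of Tue, Wed, Thu
Jun: 30 days, starts Fri → 5 of Fri, Sat ✓
Jul: 31 days, starts Sun → 5 of Sun, Mon, Tue
Aug: 31 days, starts Wed → 5 of Wed, Thu, Fri ✓
Sep: 30 days, starts Sat → 5 of Sat, Sun
Oct: 31 days, starts Mon → 5 of Mon, Tue, Wed
Nov: 30 days, starts Thu → 5 of Thu, Fri ✓
Dec: 31 days, starts Sat → 5 of Sat, Sun, Mon
Months with five Fridays: Mar, Jun, Aug, Nov.

4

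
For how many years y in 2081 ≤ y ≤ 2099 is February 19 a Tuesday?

Day of week of February 19 in each year:
2081: Wed, 2082: Thu, 2083: Fri, 2084: Sat, 2085: Mon, 2086: Tue ✓, 2087: Wed, 2088: Thu, 2089: Sat, 2090: Sun, 2091: Mon, 2092: Tue ✓, 2093: Thu, 2094: Fri, 2095: Sat, 2096: Sun, 2097: Tue ✓, 2098: Wed, 2099: Thu
Tuesdays: 2086, 2092, 2097.

3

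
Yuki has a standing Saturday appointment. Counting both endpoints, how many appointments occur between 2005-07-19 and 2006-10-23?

66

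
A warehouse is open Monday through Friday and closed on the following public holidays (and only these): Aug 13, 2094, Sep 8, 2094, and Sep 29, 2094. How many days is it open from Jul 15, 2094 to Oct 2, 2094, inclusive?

54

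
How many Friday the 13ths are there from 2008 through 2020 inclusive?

24

Friday-the-13ths by year:
2008: Jun
2009: Feb, Mar, Nov
2010: Aug
2011: May
2012: Jan, Apr, Jul
2013: Sep, Dec
2014: Jun
2015: Feb, Mar, Nov
2016: May
2017: Jan, Oct
2018: Apr, Jul
2019: Sep, Dec
2020: Mar, Nov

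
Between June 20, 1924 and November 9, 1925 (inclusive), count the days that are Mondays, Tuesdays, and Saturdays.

June 20, 1924 is a Friday.
The range spans 508 days (inclusive of both endpoints).
508 = 7 × 72 + 4, so there are 72 full weeks plus 4 extra days.
Each full week contributes 3 days from the set (Mon, Tue, Sat): 72 × 3 = 216.
The 4 extra days are Friday, Saturday, Sunday, Monday — 2 of them qualify.
Total: 216 + 2 = 218.

218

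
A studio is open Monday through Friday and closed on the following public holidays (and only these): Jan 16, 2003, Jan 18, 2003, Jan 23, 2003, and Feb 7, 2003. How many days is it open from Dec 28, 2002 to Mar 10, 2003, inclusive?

Dec 28, 2002 is a Saturday.
From Dec 28, 2002 to Mar 10, 2003 is 73 days inclusive.
73 = 7 × 10 + 3, so there are 10 full weeks plus 3 extra days.
Each full week contributes 5 weekdays (Mon–Fri): 10 × 5 = 50.
The 3 extra days are Saturday, Sunday, Monday — 1 of them qualifies.
Total: 50 + 1 = 51.
Holidays: Jan 16, 2003 (Thu); Jan 18, 2003 (Sat); Jan 23, 2003 (Thu); Feb 7, 2003 (Fri).
3 of the 4 holidays fall on weekdays; the rest are weekends and were already excluded.
Business days: 51 − 3 = 48.

48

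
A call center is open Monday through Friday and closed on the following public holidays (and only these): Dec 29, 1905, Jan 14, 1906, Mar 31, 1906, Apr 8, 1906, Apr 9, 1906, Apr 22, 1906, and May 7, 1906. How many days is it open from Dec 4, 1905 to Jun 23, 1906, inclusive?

Dec 4, 1905 is a Monday.
That's 202 days from start to end, counting both.
202 = 7 × 28 + 6, so there are 28 full weeks plus 6 extra days.
Each full week contributes 5 weekdays (Mon–Fri): 28 × 5 = 140.
The 6 extra days are Monday, Tuesday, Wednesday, Thursday, Friday, Saturday — 5 of them qualify.
Total: 140 + 5 = 145.
Holidays: Dec 29, 1905 (Fri); Jan 14, 1906 (Sun); Mar 31, 1906 (Sat); Apr 8, 1906 (Sun); Apr 9, 1906 (Mon); Apr 22, 1906 (Sun); May 7, 1906 (Mon).
3 of the 7 holidays fall on weekdays; the rest are weekends and were already excluded.
Business days: 145 − 3 = 142.

142 working days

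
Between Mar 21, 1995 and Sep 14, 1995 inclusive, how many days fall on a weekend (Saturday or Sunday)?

Mar 21, 1995 is a Tuesday.
That's 178 days from start to end, counting both.
178 = 7 × 25 + 3, so there are 25 full weeks plus 3 extra days.
Each full week contributes 2 weekend days (Sat, Sun): 25 × 2 = 50.
The 3 extra days are Tuesday, Wednesday, Thursday — none qualify.
Total: 50 + 0 = 50.

50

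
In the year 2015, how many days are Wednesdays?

52

January 1, 2015 is a Thursday.
From January 1, 2015 to December 31, 2015 is 365 days inclusive.
365 = 7 × 52 + 1, so there are 52 full weeks plus 1 extra day.
Each full week contributes one Wednesday: 52 so far.
The 1 extra day is Thu — none qualify.
Total: 52 + 0 = 52.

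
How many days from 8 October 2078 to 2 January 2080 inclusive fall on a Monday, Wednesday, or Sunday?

194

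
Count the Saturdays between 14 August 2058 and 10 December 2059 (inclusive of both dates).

69

14 August 2058 is a Wednesday.
From 14 August 2058 to 10 December 2059 is 484 days inclusive.
484 = 7 × 69 + 1, so there are 69 full weeks plus 1 extra day.
Each full week contributes one Saturday: 69 so far.
The 1 extra day is Wed — none qualify.
Total: 69 + 0 = 69.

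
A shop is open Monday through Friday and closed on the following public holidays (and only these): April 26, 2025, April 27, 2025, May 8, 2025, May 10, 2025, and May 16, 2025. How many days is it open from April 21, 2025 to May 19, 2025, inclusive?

April 21, 2025 is a Monday.
That's 29 days from start to end, counting both.
29 = 7 × 4 + 1, so there are 4 full weeks plus 1 extra day.
Each full week contributes 5 weekdays (Mon–Fri): 4 × 5 = 20.
The 1 extra day is Monday — 1 of them qualifies.
Total: 20 + 1 = 21.
Holidays: April 26, 2025 (Sat); April 27, 2025 (Sun); May 8, 2025 (Thu); May 10, 2025 (Sat); May 16, 2025 (Fri).
2 of the 5 holidays fall on weekdays; the rest are weekends and were already excluded.
Business days: 21 − 2 = 19.

19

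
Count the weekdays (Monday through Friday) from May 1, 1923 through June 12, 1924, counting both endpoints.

May 1, 1923 is a Tuesday.
The range spans 409 days (inclusive of both endpoints).
409 = 7 × 58 + 3, so there are 58 full weeks plus 3 extra days.
Each full week contributes 5 weekdays (Mon–Fri): 58 × 5 = 290.
The 3 extra days are Tuesday, Wednesday, Thursday — 3 of them qualify.
Total: 290 + 3 = 293.

293 weekdays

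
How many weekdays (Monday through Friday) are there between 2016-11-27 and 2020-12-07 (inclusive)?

1051 weekdays

2016-11-27 is a Sunday.
The range spans 1472 days (inclusive of both endpoints).
1472 = 7 × 210 + 2, so there are 210 full weeks plus 2 extra days.
Each full week contributes 5 weekdays (Mon–Fri): 210 × 5 = 1050.
The 2 extra days are Sunday, Monday — 1 of them qualifies.
Total: 1050 + 1 = 1051.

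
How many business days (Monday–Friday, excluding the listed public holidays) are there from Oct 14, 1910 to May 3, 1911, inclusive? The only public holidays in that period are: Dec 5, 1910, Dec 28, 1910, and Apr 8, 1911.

142 business days

Oct 14, 1910 is a Friday.
That's 202 days from start to end, counting both.
202 = 7 × 28 + 6, so there are 28 full weeks plus 6 extra days.
Each full week contributes 5 weekdays (Mon–Fri): 28 × 5 = 140.
The 6 extra days are Friday, Saturday, Sunday, Monday, Tuesday, Wednesday — 4 of them qualify.
Total: 140 + 4 = 144.
Holidays: Dec 5, 1910 (Mon); Dec 28, 1910 (Wed); Apr 8, 1911 (Sat).
2 of the 3 holidays fall on weekdays; the rest are weekends and were already excluded.
Business days: 144 − 2 = 142.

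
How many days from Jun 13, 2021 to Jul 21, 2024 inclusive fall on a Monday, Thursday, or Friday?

Jun 13, 2021 is a Sunday.
From Jun 13, 2021 to Jul 21, 2024 is 1135 days inclusive.
1135 = 7 × 162 + 1, so there are 162 full weeks plus 1 extra day.
Each full week contributes 3 days from the set (Mon, Thu, Fri): 162 × 3 = 486.
The 1 extra day is Sunday — none qualify.
Total: 486 + 0 = 486.

486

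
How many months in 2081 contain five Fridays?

A month has five Fridays exactly when Friday falls within its first (length − 28) days.
Jan: 31 days, starts Wed → 5 of Wed, Thu, Fri ✓
Feb: 28 days, starts Sat → 5 of (none)
Mar: 31 days, starts Sat → 5 of Sat, Sun, Mon
Apr: 30 days, starts Tue → 5 of Tue, Wed
May: 31 days, starts Thu → 5 of Thu, Fri, Sat ✓
Jun: 30 days, starts Sun → 5 of Sun, Mon
Jul: 31 days, starts Tue → 5 of Tue, Wed, Thu
Aug: 31 days, starts Fri → 5 of Fri, Sat, Sun ✓
Sep: 30 days, starts Mon → 5 of Mon, Tue
Oct: 31 days, starts Wed → 5 of Wed, Thu, Fri ✓
Nov: 30 days, starts Sat → 5 of Sat, Sun
Dec: 31 days, starts Mon → 5 of Mon, Tue, Wed
Months with five Fridays: Jan, May, Aug, Oct.

4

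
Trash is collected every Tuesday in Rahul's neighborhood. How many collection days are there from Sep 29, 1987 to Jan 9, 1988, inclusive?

15 Tuesdays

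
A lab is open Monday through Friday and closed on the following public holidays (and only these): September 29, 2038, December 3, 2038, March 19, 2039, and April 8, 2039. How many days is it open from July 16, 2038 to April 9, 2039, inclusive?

July 16, 2038 is a Friday.
That's 268 days from start to end, counting both.
268 = 7 × 38 + 2, so there are 38 full weeks plus 2 extra days.
Each full week contributes 5 weekdays (Mon–Fri): 38 × 5 = 190.
The 2 extra days are Fri, Sat — 1 of them qualifies.
Total: 190 + 1 = 191.
Holidays: September 29, 2038 (Wed); December 3, 2038 (Fri); March 19, 2039 (Sat); April 8, 2039 (Fri).
3 of the 4 holidays fall on weekdays; the rest are weekends and were already excluded.
Business days: 191 − 3 = 188.

188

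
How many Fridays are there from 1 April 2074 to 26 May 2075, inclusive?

60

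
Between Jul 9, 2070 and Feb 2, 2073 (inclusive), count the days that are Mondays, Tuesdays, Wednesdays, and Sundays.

537

Jul 9, 2070 is a Wednesday.
That's 940 days from start to end, counting both.
940 = 7 × 134 + 2, so there are 134 full weeks plus 2 extra days.
Each full week contributes 4 days from the set (Mon, Tue, Wed, Sun): 134 × 4 = 536.
The 2 extra days are Wed, Thu — 1 of them qualifies.
Total: 536 + 1 = 537.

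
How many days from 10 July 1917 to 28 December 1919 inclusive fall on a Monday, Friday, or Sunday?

10 July 1917 is a Tuesday.
That's 902 days from start to end, counting both.
902 = 7 × 128 + 6, so there are 128 full weeks plus 6 extra days.
Each full week contributes 3 days from the set (Mon, Fri, Sun): 128 × 3 = 384.
The 6 extra days are Tue, Wed, Thu, Fri, Sat, Sun — 2 of them qualify.
Total: 384 + 2 = 386.

386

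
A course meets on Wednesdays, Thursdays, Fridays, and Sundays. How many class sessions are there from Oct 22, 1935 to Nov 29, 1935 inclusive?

Oct 22, 1935 is a Tuesday.
That's 39 days from start to end, counting both.
39 = 7 × 5 + 4, so there are 5 full weeks plus 4 extra days.
Each full week contributes 4 days from the set (Wed, Thu, Fri, Sun): 5 × 4 = 20.
The 4 extra days are Tue, Wed, Thu, Fri — 3 of them qualify.
Total: 20 + 3 = 23.

23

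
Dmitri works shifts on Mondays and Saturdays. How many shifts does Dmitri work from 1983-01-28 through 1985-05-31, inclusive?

244

1983-01-28 is a Friday.
That's 855 days from start to end, counting both.
855 = 7 × 122 + 1, so there are 122 full weeks plus 1 extra day.
Each full week contributes 2 days from the set (Mon, Sat): 122 × 2 = 244.
The 1 extra day is Friday — none qualify.
Total: 244 + 0 = 244.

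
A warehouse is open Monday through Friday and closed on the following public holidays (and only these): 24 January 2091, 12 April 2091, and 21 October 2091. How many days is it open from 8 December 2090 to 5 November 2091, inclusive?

235 working days

8 December 2090 is a Friday.
From 8 December 2090 to 5 November 2091 is 333 days inclusive.
333 = 7 × 47 + 4, so there are 47 full weeks plus 4 extra days.
Each full week contributes 5 weekdays (Mon–Fri): 47 × 5 = 235.
The 4 extra days are Friday, Saturday, Sunday, Monday — 2 of them qualify.
Total: 235 + 2 = 237.
Holidays: 24 January 2091 (Wed); 12 April 2091 (Thu); 21 October 2091 (Sun).
2 of the 3 holidays fall on weekdays; the rest are weekends and were already excluded.
Business days: 237 − 2 = 235.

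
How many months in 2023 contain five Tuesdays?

4

A month has five Tuesdays exactly when Tuesday falls within its first (length − 28) days.
Jan: 31 days, starts Sun → 5 of Sun, Mon, Tue ✓
Feb: 28 days, starts Wed → 5 of (none)
Mar: 31 days, starts Wed → 5 of Wed, Thu, Fri
Apr: 30 days, starts Sat → 5 of Sat, Sun
May: 31 days, starts Mon → 5 of Mon, Tue, Wed ✓
Jun: 30 days, starts Thu → 5 of Thu, Fri
Jul: 31 days, starts Sat → 5 of Sat, Sun, Mon
Aug: 31 days, starts Tue → 5 of Tue, Wed, Thu ✓
Sep: 30 days, starts Fri → 5 of Fri, Sat
Oct: 31 days, starts Sun → 5 of Sun, Mon, Tue ✓
Nov: 30 days, starts Wed → 5 of Wed, Thu
Dec: 31 days, starts Fri → 5 of Fri, Sat, Sun
Months with five Tuesdays: Jan, May, Aug, Oct.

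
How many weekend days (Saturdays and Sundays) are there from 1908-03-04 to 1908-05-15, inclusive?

20

1908-03-04 is a Wednesday.
That's 73 days from start to end, counting both.
73 = 7 × 10 + 3, so there are 10 full weeks plus 3 extra days.
Each full week contributes 2 weekend days (Sat, Sun): 10 × 2 = 20.
The 3 extra days are Wednesday, Thursday, Friday — none qualify.
Total: 20 + 0 = 20.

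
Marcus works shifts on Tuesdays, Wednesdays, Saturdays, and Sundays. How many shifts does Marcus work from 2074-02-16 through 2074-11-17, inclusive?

157

2074-02-16 is a Friday.
From 2074-02-16 to 2074-11-17 is 275 days inclusive.
275 = 7 × 39 + 2, so there are 39 full weeks plus 2 extra days.
Each full week contributes 4 days from the set (Tue, Wed, Sat, Sun): 39 × 4 = 156.
The 2 extra days are Friday, Saturday — 1 of them qualifies.
Total: 156 + 1 = 157.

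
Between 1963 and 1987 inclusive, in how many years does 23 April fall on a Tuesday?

4

Day of week of April 23 in each year:
1963: Tue ✓, 1964: Thu, 1965: Fri, 1966: Sat, 1967: Sun, 1968: Tue ✓, 1969: Wed, 1970: Thu, 1971: Fri, 1972: Sun, 1973: Mon, 1974: Tue ✓, 1975: Wed, 1976: Fri, 1977: Sat, 1978: Sun, 1979: Mon, 1980: Wed, 1981: Thu, 1982: Fri, 1983: Sat, 1984: Mon, 1985: Tue ✓, 1986: Wed, 1987: Thu
Tuesdays: 1963, 1968, 1974, 1985.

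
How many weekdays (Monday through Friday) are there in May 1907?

23 weekdays

1907-05-01 is a Wednesday.
That's 31 days from start to end, counting both.
31 = 7 × 4 + 3, so there are 4 full weeks plus 3 extra days.
Each full week contributes 5 weekdays (Mon–Fri): 4 × 5 = 20.
The 3 extra days are Wed, Thu, Fri — 3 of them qualify.
Total: 20 + 3 = 23.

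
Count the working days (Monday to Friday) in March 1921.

1 March 1921 is a Tuesday.
That's 31 days from start to end, counting both.
31 = 7 × 4 + 3, so there are 4 full weeks plus 3 extra days.
Each full week contributes 5 weekdays (Mon–Fri): 4 × 5 = 20.
The 3 extra days are Tue, Wed, Thu — 3 of them qualify.
Total: 20 + 3 = 23.

23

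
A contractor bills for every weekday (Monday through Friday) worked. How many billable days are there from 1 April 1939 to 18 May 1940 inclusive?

295

1 April 1939 is a Saturday.
The range spans 414 days (inclusive of both endpoints).
414 = 7 × 59 + 1, so there are 59 full weeks plus 1 extra day.
Each full week contributes 5 weekdays (Mon–Fri): 59 × 5 = 295.
The 1 extra day is Saturday — none qualify.
Total: 295 + 0 = 295.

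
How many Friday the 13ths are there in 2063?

2

The 13th falls on a Friday when the month's 13th has weekday Fri.
Jan 13 is Sat; Feb 13 is Tue; Mar 13 is Tue; Apr 13 is Fri ✓; May 13 is Sun; Jun 13 is Wed; Jul 13 is Fri ✓; Aug 13 is Mon; Sep 13 is Thu; Oct 13 is Sat; Nov 13 is Tue; Dec 13 is Thu.
Friday the 13ths: Apr, Jul.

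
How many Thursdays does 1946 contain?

52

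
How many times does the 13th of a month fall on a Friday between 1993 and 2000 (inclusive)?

Friday-the-13ths by year:
1993: Aug
1994: May
1995: Jan, Oct
1996: Sep, Dec
1997: Jun
1998: Feb, Mar, Nov
1999: Aug
2000: Oct

12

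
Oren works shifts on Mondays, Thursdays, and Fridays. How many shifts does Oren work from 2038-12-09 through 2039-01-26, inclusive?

21

2038-12-09 is a Thursday.
The range spans 49 days (inclusive of both endpoints).
49 = 7 × 7, so the span is exactly 7 full weeks.
Each full week contributes 3 days from the set (Mon, Thu, Fri): 7 × 3 = 21.
Total: 21.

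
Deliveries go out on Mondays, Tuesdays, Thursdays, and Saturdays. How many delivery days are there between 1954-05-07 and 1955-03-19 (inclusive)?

1954-05-07 is a Friday.
That's 317 days from start to end, counting both.
317 = 7 × 45 + 2, so there are 45 full weeks plus 2 extra days.
Each full week contributes 4 days from the set (Mon, Tue, Thu, Sat): 45 × 4 = 180.
The 2 extra days are Fri, Sat — 1 of them qualifies.
Total: 180 + 1 = 181.

181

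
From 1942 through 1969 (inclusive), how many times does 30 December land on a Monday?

4

Day of week of December 30 in each year:
1942: Wed, 1943: Thu, 1944: Sat, 1945: Sun, 1946: Mon ✓, 1947: Tue, 1948: Thu, 1949: Fri, 1950: Sat, 1951: Sun, 1952: Tue, 1953: Wed, 1954: Thu, 1955: Fri, 1956: Sun, 1957: Mon ✓, 1958: Tue, 1959: Wed, 1960: Fri, 1961: Sat, 1962: Sun, 1963: Mon ✓, 1964: Wed, 1965: Thu, 1966: Fri, 1967: Sat, 1968: Mon ✓, 1969: Tue
Mondays: 1946, 1957, 1963, 1968.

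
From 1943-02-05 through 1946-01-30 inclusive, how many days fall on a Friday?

156 Fridays

1943-02-05 is a Friday.
The range spans 1091 days (inclusive of both endpoints).
1091 = 7 × 155 + 6, so there are 155 full weeks plus 6 extra days.
Each full week contributes one Friday: 155 so far.
The 6 extra days are Fri, Sat, Sun, Mon, Tue, Wed — 1 of them qualifies.
Total: 155 + 1 = 156.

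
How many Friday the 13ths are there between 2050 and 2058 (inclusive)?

15

Friday-the-13ths by year:
2050: May
2051: Jan, Oct
2052: Sep, Dec
2053: Jun
2054: Feb, Mar, Nov
2055: Aug
2056: Oct
2057: Apr, Jul
2058: Sep, Dec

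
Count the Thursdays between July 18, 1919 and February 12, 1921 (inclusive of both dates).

82 Thursdays

July 18, 1919 is a Friday.
From July 18, 1919 to February 12, 1921 is 576 days inclusive.
576 = 7 × 82 + 2, so there are 82 full weeks plus 2 extra days.
Each full week contributes one Thursday: 82 so far.
The 2 extra days are Fri, Sat — none qualify.
Total: 82 + 0 = 82.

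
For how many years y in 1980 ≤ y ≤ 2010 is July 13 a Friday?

Day of week of July 13 in each year:
1980: Sun, 1981: Mon, 1982: Tue, 1983: Wed, 1984: Fri ✓, 1985: Sat, 1986: Sun, 1987: Mon, 1988: Wed, 1989: Thu, 1990: Fri ✓, 1991: Sat, 1992: Mon, 1993: Tue, 1994: Wed, 1995: Thu, 1996: Sat, 1997: Sun, 1998: Mon, 1999: Tue, 2000: Thu, 2001: Fri ✓, 2002: Sat, 2003: Sun, 2004: Tue, 2005: Wed, 2006: Thu, 2007: Fri ✓, 2008: Sun, 2009: Mon, 2010: Tue
Fridays: 1984, 1990, 2001, 2007.

4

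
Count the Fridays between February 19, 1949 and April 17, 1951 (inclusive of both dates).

February 19, 1949 is a Saturday.
The range spans 788 days (inclusive of both endpoints).
788 = 7 × 112 + 4, so there are 112 full weeks plus 4 extra days.
Each full week contributes one Friday: 112 so far.
The 4 extra days are Sat, Sun, Mon, Tue — none qualify.
Total: 112 + 0 = 112.

112 Fridays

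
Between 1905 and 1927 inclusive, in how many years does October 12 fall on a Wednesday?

3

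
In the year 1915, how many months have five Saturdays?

A month has five Saturdays exactly when Saturday falls within its first (length − 28) days.
Jan: 31 days, starts Fri → 5 of Fri, Sat, Sun ✓
Feb: 28 days, starts Mon → 5 of (none)
Mar: 31 days, starts Mon → 5 of Mon, Tue, Wed
Apr: 30 days, starts Thu → 5 of Thu, Fri
May: 31 days, starts Sat → 5 of Sat, Sun, Mon ✓
Jun: 30 days, starts Tue → 5 of Tue, Wed
Jul: 31 days, starts Thu → 5 of Thu, Fri, Sat ✓
Aug: 31 days, starts Sun → 5 of Sun, Mon, Tue
Sep: 30 days, starts Wed → 5 of Wed, Thu
Oct: 31 days, starts Fri → 5 of Fri, Sat, Sun ✓
Nov: 30 days, starts Mon → 5 of Mon, Tue
Dec: 31 days, starts Wed → 5 of Wed, Thu, Fri
Months with five Saturdays: Jan, May, Jul, Oct.

4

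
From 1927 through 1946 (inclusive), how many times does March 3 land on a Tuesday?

3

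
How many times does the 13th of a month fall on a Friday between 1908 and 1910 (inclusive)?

4

Friday-the-13ths by year:
1908: Mar, Nov
1909: Aug
1910: May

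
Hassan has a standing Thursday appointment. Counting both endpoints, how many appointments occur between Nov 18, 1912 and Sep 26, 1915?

Nov 18, 1912 is a Monday.
The range spans 1043 days (inclusive of both endpoints).
1043 = 7 × 149, so the span is exactly 149 full weeks.
Each full week contributes one Thursday: 149 so far.

149 Thursdays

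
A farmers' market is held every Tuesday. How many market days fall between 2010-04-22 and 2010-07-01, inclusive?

10 Tuesdays

2010-04-22 is a Thursday.
That's 71 days from start to end, counting both.
71 = 7 × 10 + 1, so there are 10 full weeks plus 1 extra day.
Each full week contributes one Tuesday: 10 so far.
The 1 extra day is Thursday — none qualify.
Total: 10 + 0 = 10.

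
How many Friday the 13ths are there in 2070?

The 13th falls on a Friday when the month's 13th has weekday Fri.
Jan 13 is Mon; Feb 13 is Thu; Mar 13 is Thu; Apr 13 is Sun; May 13 is Tue; Jun 13 is Fri ✓; Jul 13 is Sun; Aug 13 is Wed; Sep 13 is Sat; Oct 13 is Mon; Nov 13 is Thu; Dec 13 is Sat.
Friday the 13ths: Jun.

1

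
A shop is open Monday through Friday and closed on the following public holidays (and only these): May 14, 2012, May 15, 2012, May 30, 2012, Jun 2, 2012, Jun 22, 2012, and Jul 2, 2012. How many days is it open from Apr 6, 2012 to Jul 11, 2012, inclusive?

Apr 6, 2012 is a Friday.
That's 97 days from start to end, counting both.
97 = 7 × 13 + 6, so there are 13 full weeks plus 6 extra days.
Each full week contributes 5 weekdays (Mon–Fri): 13 × 5 = 65.
The 6 extra days are Friday, Saturday, Sunday, Monday, Tuesday, Wednesday — 4 of them qualify.
Total: 65 + 4 = 69.
Holidays: May 14, 2012 (Mon); May 15, 2012 (Tue); May 30, 2012 (Wed); Jun 2, 2012 (Sat); Jun 22, 2012 (Fri); Jul 2, 2012 (Mon).
5 of the 6 holidays fall on weekdays; the rest are weekends and were already excluded.
Business days: 69 − 5 = 64.

64 business days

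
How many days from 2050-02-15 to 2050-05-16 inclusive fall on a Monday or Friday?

2050-02-15 is a Tuesday.
From 2050-02-15 to 2050-05-16 is 91 days inclusive.
91 = 7 × 13, so the span is exactly 13 full weeks.
Each full week contributes 2 days from the set (Mon, Fri): 13 × 2 = 26.

26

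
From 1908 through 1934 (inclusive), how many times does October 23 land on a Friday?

Day of week of October 23 in each year:
1908: Fri ✓, 1909: Sat, 1910: Sun, 1911: Mon, 1912: Wed, 1913: Thu, 1914: Fri ✓, 1915: Sat, 1916: Mon, 1917: Tue, 1918: Wed, 1919: Thu, 1920: Sat, 1921: Sun, 1922: Mon, 1923: Tue, 1924: Thu, 1925: Fri ✓, 1926: Sat, 1927: Sun, 1928: Tue, 1929: Wed, 1930: Thu, 1931: Fri ✓, 1932: Sun, 1933: Mon, 1934: Tue
Fridays: 1908, 1914, 1925, 1931.

4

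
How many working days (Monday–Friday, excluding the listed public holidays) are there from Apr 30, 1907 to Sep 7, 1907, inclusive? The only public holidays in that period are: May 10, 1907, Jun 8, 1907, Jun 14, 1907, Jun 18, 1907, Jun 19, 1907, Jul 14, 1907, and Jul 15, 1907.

89 working days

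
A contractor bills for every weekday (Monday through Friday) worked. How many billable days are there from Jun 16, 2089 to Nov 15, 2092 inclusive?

Jun 16, 2089 is a Thursday.
The range spans 1249 days (inclusive of both endpoints).
1249 = 7 × 178 + 3, so there are 178 full weeks plus 3 extra days.
Each full week contributes 5 weekdays (Mon–Fri): 178 × 5 = 890.
The 3 extra days are Thu, Fri, Sat — 2 of them qualify.
Total: 890 + 2 = 892.

892 weekdays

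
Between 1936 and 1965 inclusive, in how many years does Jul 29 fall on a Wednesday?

5

Day of week of July 29 in each year:
1936: Wed ✓, 1937: Thu, 1938: Fri, 1939: Sat, 1940: Mon, 1941: Tue, 1942: Wed ✓, 1943: Thu, 1944: Sat, 1945: Sun, 1946: Mon, 1947: Tue, 1948: Thu, 1949: Fri, 1950: Sat, 1951: Sun, 1952: Tue, 1953: Wed ✓, 1954: Thu, 1955: Fri, 1956: Sun, 1957: Mon, 1958: Tue, 1959: Wed ✓, 1960: Fri, 1961: Sat, 1962: Sun, 1963: Mon, 1964: Wed ✓, 1965: Thu
Wednesdays: 1936, 1942, 1953, 1959, 1964.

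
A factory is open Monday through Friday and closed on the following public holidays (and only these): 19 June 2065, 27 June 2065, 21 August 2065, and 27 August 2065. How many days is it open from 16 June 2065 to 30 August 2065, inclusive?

16 June 2065 is a Tuesday.
From 16 June 2065 to 30 August 2065 is 76 days inclusive.
76 = 7 × 10 + 6, so there are 10 full weeks plus 6 extra days.
Each full week contributes 5 weekdays (Mon–Fri): 10 × 5 = 50.
The 6 extra days are Tue, Wed, Thu, Fri, Sat, Sun — 4 of them qualify.
Total: 50 + 4 = 54.
Holidays: 19 June 2065 (Fri); 27 June 2065 (Sat); 21 August 2065 (Fri); 27 August 2065 (Thu).
3 of the 4 holidays fall on weekdays; the rest are weekends and were already excluded.
Business days: 54 − 3 = 51.

51 business days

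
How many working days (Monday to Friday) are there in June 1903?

22

1 June 1903 is a Monday.
The range spans 30 days (inclusive of both endpoints).
30 = 7 × 4 + 2, so there are 4 full weeks plus 2 extra days.
Each full week contributes 5 weekdays (Mon–Fri): 4 × 5 = 20.
The 2 extra days are Monday, Tuesday — 2 of them qualify.
Total: 20 + 2 = 22.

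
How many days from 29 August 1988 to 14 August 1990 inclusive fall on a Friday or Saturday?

204

29 August 1988 is a Monday.
The range spans 716 days (inclusive of both endpoints).
716 = 7 × 102 + 2, so there are 102 full weeks plus 2 extra days.
Each full week contributes 2 days from the set (Fri, Sat): 102 × 2 = 204.
The 2 extra days are Monday, Tuesday — none qualify.
Total: 204 + 0 = 204.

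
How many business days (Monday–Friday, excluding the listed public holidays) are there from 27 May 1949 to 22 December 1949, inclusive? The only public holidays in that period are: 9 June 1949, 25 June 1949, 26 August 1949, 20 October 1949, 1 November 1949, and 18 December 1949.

27 May 1949 is a Friday.
The range spans 210 days (inclusive of both endpoints).
210 = 7 × 30, so the span is exactly 30 full weeks.
Each full week contributes 5 weekdays (Mon–Fri): 30 × 5 = 150.
Holidays: 9 June 1949 (Thu); 25 June 1949 (Sat); 26 August 1949 (Fri); 20 October 1949 (Thu); 1 November 1949 (Tue); 18 December 1949 (Sun).
4 of the 6 holidays fall on weekdays; the rest are weekends and were already excluded.
Business days: 150 − 4 = 146.

146 business days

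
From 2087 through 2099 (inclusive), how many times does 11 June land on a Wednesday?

Day of week of June 11 in each year:
2087: Wed ✓, 2088: Fri, 2089: Sat, 2090: Sun, 2091: Mon, 2092: Wed ✓, 2093: Thu, 2094: Fri, 2095: Sat, 2096: Mon, 2097: Tue, 2098: Wed ✓, 2099: Thu
Wednesdays: 2087, 2092, 2098.

3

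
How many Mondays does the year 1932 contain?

52

Jan 1, 1932 is a Friday.
That's 366 days from start to end, counting both.
366 = 7 × 52 + 2, so there are 52 full weeks plus 2 extra days.
Each full week contributes one Monday: 52 so far.
The 2 extra days are Friday, Saturday — none qualify.
Total: 52 + 0 = 52.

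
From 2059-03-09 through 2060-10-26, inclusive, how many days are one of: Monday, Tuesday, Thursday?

2059-03-09 is a Sunday.
From 2059-03-09 to 2060-10-26 is 598 days inclusive.
598 = 7 × 85 + 3, so there are 85 full weeks plus 3 extra days.
Each full week contributes 3 days from the set (Mon, Tue, Thu): 85 × 3 = 255.
The 3 extra days are Sun, Mon, Tue — 2 of them qualify.
Total: 255 + 2 = 257.

257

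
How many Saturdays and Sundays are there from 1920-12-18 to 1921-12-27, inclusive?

108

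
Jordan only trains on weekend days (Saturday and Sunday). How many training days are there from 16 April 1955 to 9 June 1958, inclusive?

16 April 1955 is a Saturday.
The range spans 1151 days (inclusive of both endpoints).
1151 = 7 × 164 + 3, so there are 164 full weeks plus 3 extra days.
Each full week contributes 2 weekend days (Sat, Sun): 164 × 2 = 328.
The 3 extra days are Saturday, Sunday, Monday — 2 of them qualify.
Total: 328 + 2 = 330.

330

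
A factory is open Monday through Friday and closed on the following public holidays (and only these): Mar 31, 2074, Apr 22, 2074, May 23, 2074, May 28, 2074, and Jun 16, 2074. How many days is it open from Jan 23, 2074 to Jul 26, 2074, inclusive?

Jan 23, 2074 is a Tuesday.
The range spans 185 days (inclusive of both endpoints).
185 = 7 × 26 + 3, so there are 26 full weeks plus 3 extra days.
Each full week contributes 5 weekdays (Mon–Fri): 26 × 5 = 130.
The 3 extra days are Tuesday, Wednesday, Thursday — 3 of them qualify.
Total: 130 + 3 = 133.
Holidays: Mar 31, 2074 (Sat); Apr 22, 2074 (Sun); May 23, 2074 (Wed); May 28, 2074 (Mon); Jun 16, 2074 (Sat).
2 of the 5 holidays fall on weekdays; the rest are weekends and were already excluded.
Business days: 133 − 2 = 131.

131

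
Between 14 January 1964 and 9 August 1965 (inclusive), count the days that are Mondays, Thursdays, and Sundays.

246

14 January 1964 is a Tuesday.
The range spans 574 days (inclusive of both endpoints).
574 = 7 × 82, so the span is exactly 82 full weeks.
Each full week contributes 3 days from the set (Mon, Thu, Sun): 82 × 3 = 246.
Total: 246.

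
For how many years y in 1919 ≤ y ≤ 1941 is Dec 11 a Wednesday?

Day of week of December 11 in each year:
1919: Thu, 1920: Sat, 1921: Sun, 1922: Mon, 1923: Tue, 1924: Thu, 1925: Fri, 1926: Sat, 1927: Sun, 1928: Tue, 1929: Wed ✓, 1930: Thu, 1931: Fri, 1932: Sun, 1933: Mon, 1934: Tue, 1935: Wed ✓, 1936: Fri, 1937: Sat, 1938: Sun, 1939: Mon, 1940: Wed ✓, 1941: Thu
Wednesdays: 1929, 1935, 1940.

3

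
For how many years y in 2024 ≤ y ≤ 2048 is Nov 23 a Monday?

Day of week of November 23 in each year:
2024: Sat, 2025: Sun, 2026: Mon ✓, 2027: Tue, 2028: Thu, 2029: Fri, 2030: Sat, 2031: Sun, 2032: Tue, 2033: Wed, 2034: Thu, 2035: Fri, 2036: Sun, 2037: Mon ✓, 2038: Tue, 2039: Wed, 2040: Fri, 2041: Sat, 2042: Sun, 2043: Mon ✓, 2044: Wed, 2045: Thu, 2046: Fri, 2047: Sat, 2048: Mon ✓
Mondays: 2026, 2037, 2043, 2048.

4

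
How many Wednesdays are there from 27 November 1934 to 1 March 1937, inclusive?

27 November 1934 is a Tuesday.
The range spans 826 days (inclusive of both endpoints).
826 = 7 × 118, so the span is exactly 118 full weeks.
Each full week contributes one Wednesday: 118 so far.
Total: 118.

118 Wednesdays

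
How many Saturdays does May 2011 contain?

4

May 1, 2011 is a Sunday.
That's 31 days from start to end, counting both.
31 = 7 × 4 + 3, so there are 4 full weeks plus 3 extra days.
Each full week contributes one Saturday: 4 so far.
The 3 extra days are Sunday, Monday, Tuesday — none qualify.
Total: 4 + 0 = 4.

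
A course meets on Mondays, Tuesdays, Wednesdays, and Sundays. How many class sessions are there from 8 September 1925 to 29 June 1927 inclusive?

8 September 1925 is a Tuesday.
That's 660 days from start to end, counting both.
660 = 7 × 94 + 2, so there are 94 full weeks plus 2 extra days.
Each full week contributes 4 days from the set (Mon, Tue, Wed, Sun): 94 × 4 = 376.
The 2 extra days are Tue, Wed — 2 of them qualify.
Total: 376 + 2 = 378.

378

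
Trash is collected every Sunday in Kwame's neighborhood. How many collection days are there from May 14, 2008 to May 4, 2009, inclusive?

51 Sundays

May 14, 2008 is a Wednesday.
That's 356 days from start to end, counting both.
356 = 7 × 50 + 6, so there are 50 full weeks plus 6 extra days.
Each full week contributes one Sunday: 50 so far.
The 6 extra days are Wed, Thu, Fri, Sat, Sun, Mon — 1 of them qualifies.
Total: 50 + 1 = 51.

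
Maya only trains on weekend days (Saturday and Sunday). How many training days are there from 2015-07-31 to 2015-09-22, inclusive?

16

2015-07-31 is a Friday.
That's 54 days from start to end, counting both.
54 = 7 × 7 + 5, so there are 7 full weeks plus 5 extra days.
Each full week contributes 2 weekend days (Sat, Sun): 7 × 2 = 14.
The 5 extra days are Fri, Sat, Sun, Mon, Tue — 2 of them qualify.
Total: 14 + 2 = 16.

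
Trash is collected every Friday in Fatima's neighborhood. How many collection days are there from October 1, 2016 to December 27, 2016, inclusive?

October 1, 2016 is a Saturday.
From October 1, 2016 to December 27, 2016 is 88 days inclusive.
88 = 7 × 12 + 4, so there are 12 full weeks plus 4 extra days.
Each full week contributes one Friday: 12 so far.
The 4 extra days are Saturday, Sunday, Monday, Tuesday — none qualify.
Total: 12 + 0 = 12.

12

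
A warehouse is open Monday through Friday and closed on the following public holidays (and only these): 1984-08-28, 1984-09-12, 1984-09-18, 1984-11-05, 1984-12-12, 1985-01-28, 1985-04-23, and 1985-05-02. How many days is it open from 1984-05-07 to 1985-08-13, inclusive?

1984-05-07 is a Monday.
That's 464 days from start to end, counting both.
464 = 7 × 66 + 2, so there are 66 full weeks plus 2 extra days.
Each full week contributes 5 weekdays (Mon–Fri): 66 × 5 = 330.
The 2 extra days are Monday, Tuesday — 2 of them qualify.
Total: 330 + 2 = 332.
Holidays: 1984-08-28 (Tue); 1984-09-12 (Wed); 1984-09-18 (Tue); 1984-11-05 (Mon); 1984-12-12 (Wed); 1985-01-28 (Mon); 1985-04-23 (Tue); 1985-05-02 (Thu).
All 8 holidays fall on weekdays, so subtract 8.
Business days: 332 − 8 = 324.

324 business days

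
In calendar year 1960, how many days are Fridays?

53

1 January 1960 is a Friday.
From 1 January 1960 to 31 December 1960 is 366 days inclusive.
366 = 7 × 52 + 2, so there are 52 full weeks plus 2 extra days.
Each full week contributes one Friday: 52 so far.
The 2 extra days are Fri, Sat — 1 of them qualifies.
Total: 52 + 1 = 53.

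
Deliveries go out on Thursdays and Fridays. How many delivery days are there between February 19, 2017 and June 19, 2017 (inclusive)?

February 19, 2017 is a Sunday.
That's 121 days from start to end, counting both.
121 = 7 × 17 + 2, so there are 17 full weeks plus 2 extra days.
Each full week contributes 2 days from the set (Thu, Fri): 17 × 2 = 34.
The 2 extra days are Sunday, Monday — none qualify.
Total: 34 + 0 = 34.

34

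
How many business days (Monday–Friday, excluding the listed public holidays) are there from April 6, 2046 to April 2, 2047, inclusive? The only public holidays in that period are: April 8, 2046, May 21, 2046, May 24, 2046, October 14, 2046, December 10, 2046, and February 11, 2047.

April 6, 2046 is a Friday.
That's 362 days from start to end, counting both.
362 = 7 × 51 + 5, so there are 51 full weeks plus 5 extra days.
Each full week contributes 5 weekdays (Mon–Fri): 51 × 5 = 255.
The 5 extra days are Fri, Sat, Sun, Mon, Tue — 3 of them qualify.
Total: 255 + 3 = 258.
Holidays: April 8, 2046 (Sun); May 21, 2046 (Mon); May 24, 2046 (Thu); October 14, 2046 (Sun); December 10, 2046 (Mon); February 11, 2047 (Mon).
4 of the 6 holidays fall on weekdays; the rest are weekends and were already excluded.
Business days: 258 − 4 = 254.

254 business days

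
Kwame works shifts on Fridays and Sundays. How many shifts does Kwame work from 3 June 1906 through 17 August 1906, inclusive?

22

3 June 1906 is a Sunday.
The range spans 76 days (inclusive of both endpoints).
76 = 7 × 10 + 6, so there are 10 full weeks plus 6 extra days.
Each full week contributes 2 days from the set (Fri, Sun): 10 × 2 = 20.
The 6 extra days are Sunday, Monday, Tuesday, Wednesday, Thursday, Friday — 2 of them qualify.
Total: 20 + 2 = 22.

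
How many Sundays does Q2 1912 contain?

13

Apr 1, 1912 is a Monday.
The range spans 91 days (inclusive of both endpoints).
91 = 7 × 13, so the span is exactly 13 full weeks.
Each full week contributes one Sunday: 13 so far.
Total: 13.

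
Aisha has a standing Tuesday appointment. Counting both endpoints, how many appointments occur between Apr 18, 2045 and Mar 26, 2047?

Apr 18, 2045 is a Tuesday.
The range spans 708 days (inclusive of both endpoints).
708 = 7 × 101 + 1, so there are 101 full weeks plus 1 extra day.
Each full week contributes one Tuesday: 101 so far.
The 1 extra day is Tuesday — 1 of them qualifies.
Total: 101 + 1 = 102.

102 Tuesdays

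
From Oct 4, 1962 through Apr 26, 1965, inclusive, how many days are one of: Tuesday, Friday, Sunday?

401

Oct 4, 1962 is a Thursday.
That's 936 days from start to end, counting both.
936 = 7 × 133 + 5, so there are 133 full weeks plus 5 extra days.
Each full week contributes 3 days from the set (Tue, Fri, Sun): 133 × 3 = 399.
The 5 extra days are Thu, Fri, Sat, Sun, Mon — 2 of them qualify.
Total: 399 + 2 = 401.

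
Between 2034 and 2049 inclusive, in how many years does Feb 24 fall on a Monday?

Day of week of February 24 in each year:
2034: Fri, 2035: Sat, 2036: Sun, 2037: Tue, 2038: Wed, 2039: Thu, 2040: Fri, 2041: Sun, 2042: Mon ✓, 2043: Tue, 2044: Wed, 2045: Fri, 2046: Sat, 2047: Sun, 2048: Mon ✓, 2049: Wed
Mondays: 2042, 2048.

2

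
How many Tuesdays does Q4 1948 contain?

13

October 1, 1948 is a Friday.
From October 1, 1948 to December 31, 1948 is 92 days inclusive.
92 = 7 × 13 + 1, so there are 13 full weeks plus 1 extra day.
Each full week contributes one Tuesday: 13 so far.
The 1 extra day is Friday — none qualify.
Total: 13 + 0 = 13.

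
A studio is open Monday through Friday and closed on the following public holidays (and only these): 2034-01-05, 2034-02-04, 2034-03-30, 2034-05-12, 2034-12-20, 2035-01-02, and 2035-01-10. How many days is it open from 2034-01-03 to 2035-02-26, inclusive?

294

2034-01-03 is a Tuesday.
The range spans 420 days (inclusive of both endpoints).
420 = 7 × 60, so the span is exactly 60 full weeks.
Each full week contributes 5 weekdays (Mon–Fri): 60 × 5 = 300.
Holidays: 2034-01-05 (Thu); 2034-02-04 (Sat); 2034-03-30 (Thu); 2034-05-12 (Fri); 2034-12-20 (Wed); 2035-01-02 (Tue); 2035-01-10 (Wed).
6 of the 7 holidays fall on weekdays; the rest are weekends and were already excluded.
Business days: 300 − 6 = 294.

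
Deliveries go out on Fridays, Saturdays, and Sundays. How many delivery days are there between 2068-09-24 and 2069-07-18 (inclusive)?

2068-09-24 is a Monday.
From 2068-09-24 to 2069-07-18 is 298 days inclusive.
298 = 7 × 42 + 4, so there are 42 full weeks plus 4 extra days.
Each full week contributes 3 days from the set (Fri, Sat, Sun): 42 × 3 = 126.
The 4 extra days are Mon, Tue, Wed, Thu — none qualify.
Total: 126 + 0 = 126.

126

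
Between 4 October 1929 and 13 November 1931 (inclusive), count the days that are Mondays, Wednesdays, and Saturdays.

330

4 October 1929 is a Friday.
That's 771 days from start to end, counting both.
771 = 7 × 110 + 1, so there are 110 full weeks plus 1 extra day.
Each full week contributes 3 days from the set (Mon, Wed, Sat): 110 × 3 = 330.
The 1 extra day is Fri — none qualify.
Total: 330 + 0 = 330.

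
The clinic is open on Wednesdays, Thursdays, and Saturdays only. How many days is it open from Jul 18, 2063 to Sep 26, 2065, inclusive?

Jul 18, 2063 is a Wednesday.
From Jul 18, 2063 to Sep 26, 2065 is 802 days inclusive.
802 = 7 × 114 + 4, so there are 114 full weeks plus 4 extra days.
Each full week contributes 3 days from the set (Wed, Thu, Sat): 114 × 3 = 342.
The 4 extra days are Wednesday, Thursday, Friday, Saturday — 3 of them qualify.
Total: 342 + 3 = 345.

345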